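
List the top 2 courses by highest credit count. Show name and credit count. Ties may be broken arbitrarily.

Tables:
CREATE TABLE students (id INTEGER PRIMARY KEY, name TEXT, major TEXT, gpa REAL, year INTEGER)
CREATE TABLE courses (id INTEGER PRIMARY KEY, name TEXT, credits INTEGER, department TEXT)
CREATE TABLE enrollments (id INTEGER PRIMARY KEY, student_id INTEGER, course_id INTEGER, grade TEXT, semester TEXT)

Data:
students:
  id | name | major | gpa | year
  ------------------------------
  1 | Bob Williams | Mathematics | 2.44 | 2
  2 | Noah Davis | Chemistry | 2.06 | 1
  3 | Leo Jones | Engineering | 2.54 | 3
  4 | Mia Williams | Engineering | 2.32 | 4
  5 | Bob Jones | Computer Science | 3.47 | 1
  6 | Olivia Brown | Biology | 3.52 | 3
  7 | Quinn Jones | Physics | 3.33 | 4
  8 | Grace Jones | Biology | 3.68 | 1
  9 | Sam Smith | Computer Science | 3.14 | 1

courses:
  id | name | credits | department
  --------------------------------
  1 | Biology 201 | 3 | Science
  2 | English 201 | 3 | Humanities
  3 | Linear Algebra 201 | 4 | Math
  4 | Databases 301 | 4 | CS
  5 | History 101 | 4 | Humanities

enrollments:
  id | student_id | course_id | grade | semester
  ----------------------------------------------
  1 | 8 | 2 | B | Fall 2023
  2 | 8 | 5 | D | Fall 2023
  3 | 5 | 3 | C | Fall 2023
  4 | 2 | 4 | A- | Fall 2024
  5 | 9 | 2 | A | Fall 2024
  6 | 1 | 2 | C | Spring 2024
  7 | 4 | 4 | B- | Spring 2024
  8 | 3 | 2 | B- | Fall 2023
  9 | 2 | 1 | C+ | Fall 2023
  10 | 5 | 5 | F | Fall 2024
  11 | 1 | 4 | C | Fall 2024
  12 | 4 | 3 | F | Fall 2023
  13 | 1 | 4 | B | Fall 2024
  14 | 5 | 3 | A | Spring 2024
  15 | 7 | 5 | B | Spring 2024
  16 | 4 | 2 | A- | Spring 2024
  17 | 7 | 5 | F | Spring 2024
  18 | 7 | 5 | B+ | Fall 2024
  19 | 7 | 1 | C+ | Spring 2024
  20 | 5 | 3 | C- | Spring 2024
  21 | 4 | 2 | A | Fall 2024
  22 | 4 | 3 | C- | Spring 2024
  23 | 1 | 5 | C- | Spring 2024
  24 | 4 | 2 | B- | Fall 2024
SELECT name, credits FROM courses ORDER BY credits DESC LIMIT 2

Execution result:
name | credits
Linear Algebra 201 | 4
Databases 301 | 4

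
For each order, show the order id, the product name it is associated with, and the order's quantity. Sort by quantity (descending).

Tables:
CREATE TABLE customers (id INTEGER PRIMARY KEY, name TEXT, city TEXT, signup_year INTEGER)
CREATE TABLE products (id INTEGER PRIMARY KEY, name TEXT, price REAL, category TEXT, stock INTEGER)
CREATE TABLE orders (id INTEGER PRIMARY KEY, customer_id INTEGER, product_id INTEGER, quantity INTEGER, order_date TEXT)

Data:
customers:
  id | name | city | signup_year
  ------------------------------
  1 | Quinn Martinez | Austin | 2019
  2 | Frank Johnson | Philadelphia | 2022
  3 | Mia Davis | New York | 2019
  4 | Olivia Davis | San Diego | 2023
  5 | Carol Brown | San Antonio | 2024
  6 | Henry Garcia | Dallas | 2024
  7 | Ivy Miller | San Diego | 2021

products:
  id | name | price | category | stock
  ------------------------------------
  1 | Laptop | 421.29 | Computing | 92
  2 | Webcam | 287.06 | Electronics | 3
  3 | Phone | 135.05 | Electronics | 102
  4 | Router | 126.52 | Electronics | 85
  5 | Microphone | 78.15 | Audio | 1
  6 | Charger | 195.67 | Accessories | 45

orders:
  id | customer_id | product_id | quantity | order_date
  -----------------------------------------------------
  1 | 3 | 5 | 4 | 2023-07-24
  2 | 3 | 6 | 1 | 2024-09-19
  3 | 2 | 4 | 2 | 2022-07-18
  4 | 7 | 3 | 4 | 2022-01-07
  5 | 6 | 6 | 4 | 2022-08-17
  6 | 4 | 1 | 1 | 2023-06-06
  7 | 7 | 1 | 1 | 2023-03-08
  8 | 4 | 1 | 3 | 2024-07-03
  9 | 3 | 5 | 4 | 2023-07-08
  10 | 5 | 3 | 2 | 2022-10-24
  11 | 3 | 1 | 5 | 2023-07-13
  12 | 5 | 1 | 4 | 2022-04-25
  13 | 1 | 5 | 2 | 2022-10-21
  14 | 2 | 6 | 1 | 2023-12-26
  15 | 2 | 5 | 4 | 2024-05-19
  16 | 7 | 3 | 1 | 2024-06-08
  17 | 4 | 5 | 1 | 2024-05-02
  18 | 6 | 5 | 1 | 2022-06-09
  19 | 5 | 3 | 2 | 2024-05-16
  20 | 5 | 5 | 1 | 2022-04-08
SELECT c.id, p.name AS product, c.quantity FROM orders c JOIN products p ON c.product_id = p.id ORDER BY c.quantity DESC

Execution result:
id | product | quantity
11 | Laptop | 5
1 | Microphone | 4
4 | Phone | 4
5 | Charger | 4
9 | Microphone | 4
12 | Laptop | 4
15 | Microphone | 4
8 | Laptop | 3
3 | Router | 2
10 | Phone | 2
13 | Microphone | 2
19 | Phone | 2
2 | Charger | 1
6 | Laptop | 1
7 | Laptop | 1
14 | Charger | 1
16 | Phone | 1
17 | Microphone | 1
18 | Microphone | 1
20 | Microphone | 1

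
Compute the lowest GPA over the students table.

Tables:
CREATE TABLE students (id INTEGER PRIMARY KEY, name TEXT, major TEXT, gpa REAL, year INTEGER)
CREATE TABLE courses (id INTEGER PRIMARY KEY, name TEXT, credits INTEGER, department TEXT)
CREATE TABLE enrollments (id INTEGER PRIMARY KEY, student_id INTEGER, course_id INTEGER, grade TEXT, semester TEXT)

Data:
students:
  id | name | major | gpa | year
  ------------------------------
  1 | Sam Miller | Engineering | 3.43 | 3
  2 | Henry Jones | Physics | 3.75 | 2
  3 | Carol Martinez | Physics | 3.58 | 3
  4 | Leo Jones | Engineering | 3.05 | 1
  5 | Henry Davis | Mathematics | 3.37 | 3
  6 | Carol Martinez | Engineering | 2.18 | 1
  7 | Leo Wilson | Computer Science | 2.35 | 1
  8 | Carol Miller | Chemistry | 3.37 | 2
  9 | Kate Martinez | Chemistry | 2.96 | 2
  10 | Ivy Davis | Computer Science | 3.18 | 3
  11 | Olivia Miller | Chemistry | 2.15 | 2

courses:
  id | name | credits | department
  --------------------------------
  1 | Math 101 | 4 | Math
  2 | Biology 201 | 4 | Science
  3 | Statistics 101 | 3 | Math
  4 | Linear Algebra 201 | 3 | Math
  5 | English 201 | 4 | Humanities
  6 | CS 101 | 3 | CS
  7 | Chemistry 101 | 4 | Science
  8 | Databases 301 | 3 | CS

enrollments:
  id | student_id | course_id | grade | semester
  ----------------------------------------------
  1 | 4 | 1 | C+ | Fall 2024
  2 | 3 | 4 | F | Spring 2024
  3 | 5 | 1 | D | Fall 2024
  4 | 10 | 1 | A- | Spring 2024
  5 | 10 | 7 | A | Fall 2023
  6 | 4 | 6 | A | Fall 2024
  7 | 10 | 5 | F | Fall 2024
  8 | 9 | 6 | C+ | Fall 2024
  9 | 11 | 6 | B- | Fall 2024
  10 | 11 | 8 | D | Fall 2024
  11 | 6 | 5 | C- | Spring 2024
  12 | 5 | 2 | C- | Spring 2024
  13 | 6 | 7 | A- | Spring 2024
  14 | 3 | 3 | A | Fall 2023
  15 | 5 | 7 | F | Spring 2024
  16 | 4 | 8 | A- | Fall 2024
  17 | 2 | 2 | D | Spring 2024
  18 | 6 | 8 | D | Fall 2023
SELECT MIN(gpa) FROM students

Execution result:
2.15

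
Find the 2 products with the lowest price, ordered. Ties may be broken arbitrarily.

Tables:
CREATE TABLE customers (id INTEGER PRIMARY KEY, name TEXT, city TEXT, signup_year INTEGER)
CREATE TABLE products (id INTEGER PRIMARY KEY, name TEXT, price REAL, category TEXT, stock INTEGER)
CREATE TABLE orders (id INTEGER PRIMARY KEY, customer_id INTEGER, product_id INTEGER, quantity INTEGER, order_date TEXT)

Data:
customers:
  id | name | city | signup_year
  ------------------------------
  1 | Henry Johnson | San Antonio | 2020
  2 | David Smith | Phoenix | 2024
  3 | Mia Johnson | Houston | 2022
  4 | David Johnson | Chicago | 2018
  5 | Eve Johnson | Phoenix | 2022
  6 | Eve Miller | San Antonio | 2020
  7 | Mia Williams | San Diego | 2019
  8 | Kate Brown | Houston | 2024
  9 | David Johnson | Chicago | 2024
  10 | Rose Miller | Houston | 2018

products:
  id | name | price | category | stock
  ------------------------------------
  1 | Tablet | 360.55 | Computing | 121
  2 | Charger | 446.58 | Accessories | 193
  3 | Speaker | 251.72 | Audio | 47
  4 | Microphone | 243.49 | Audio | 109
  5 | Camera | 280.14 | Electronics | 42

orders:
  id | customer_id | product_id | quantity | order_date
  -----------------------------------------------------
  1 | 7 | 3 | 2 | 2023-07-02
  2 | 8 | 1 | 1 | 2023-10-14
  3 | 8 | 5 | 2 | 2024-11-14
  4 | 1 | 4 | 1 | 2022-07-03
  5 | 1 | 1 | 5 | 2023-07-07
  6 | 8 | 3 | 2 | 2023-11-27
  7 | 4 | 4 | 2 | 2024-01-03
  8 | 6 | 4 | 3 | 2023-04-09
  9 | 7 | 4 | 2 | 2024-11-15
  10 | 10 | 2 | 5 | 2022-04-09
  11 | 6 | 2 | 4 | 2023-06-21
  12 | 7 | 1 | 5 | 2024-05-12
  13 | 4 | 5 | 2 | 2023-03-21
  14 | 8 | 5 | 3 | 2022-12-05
SELECT name, price FROM products ORDER BY price ASC LIMIT 2

Execution result:
name | price
Microphone | 243.49
Speaker | 251.72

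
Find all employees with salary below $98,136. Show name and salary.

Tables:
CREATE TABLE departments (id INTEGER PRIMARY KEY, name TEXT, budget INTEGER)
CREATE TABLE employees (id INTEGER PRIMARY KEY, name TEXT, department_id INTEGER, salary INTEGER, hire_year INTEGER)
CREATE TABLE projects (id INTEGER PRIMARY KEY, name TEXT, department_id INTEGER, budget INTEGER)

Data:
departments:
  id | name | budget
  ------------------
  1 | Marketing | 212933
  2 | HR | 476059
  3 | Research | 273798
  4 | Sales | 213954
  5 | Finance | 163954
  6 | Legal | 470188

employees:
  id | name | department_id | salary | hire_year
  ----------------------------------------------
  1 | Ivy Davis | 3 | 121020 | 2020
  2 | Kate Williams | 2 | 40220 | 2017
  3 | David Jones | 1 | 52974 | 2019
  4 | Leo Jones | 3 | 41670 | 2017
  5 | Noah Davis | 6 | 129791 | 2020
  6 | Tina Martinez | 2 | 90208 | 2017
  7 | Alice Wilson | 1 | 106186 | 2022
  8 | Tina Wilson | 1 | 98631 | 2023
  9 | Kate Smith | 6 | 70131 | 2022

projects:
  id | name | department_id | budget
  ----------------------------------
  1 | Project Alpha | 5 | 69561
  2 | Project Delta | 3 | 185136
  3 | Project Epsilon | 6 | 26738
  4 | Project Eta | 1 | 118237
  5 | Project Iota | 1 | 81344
SELECT name, salary FROM employees WHERE salary < 98136

Execution result:
name | salary
Kate Williams | 40220
David Jones | 52974
Leo Jones | 41670
Tina Martinez | 90208
Kate Smith | 70131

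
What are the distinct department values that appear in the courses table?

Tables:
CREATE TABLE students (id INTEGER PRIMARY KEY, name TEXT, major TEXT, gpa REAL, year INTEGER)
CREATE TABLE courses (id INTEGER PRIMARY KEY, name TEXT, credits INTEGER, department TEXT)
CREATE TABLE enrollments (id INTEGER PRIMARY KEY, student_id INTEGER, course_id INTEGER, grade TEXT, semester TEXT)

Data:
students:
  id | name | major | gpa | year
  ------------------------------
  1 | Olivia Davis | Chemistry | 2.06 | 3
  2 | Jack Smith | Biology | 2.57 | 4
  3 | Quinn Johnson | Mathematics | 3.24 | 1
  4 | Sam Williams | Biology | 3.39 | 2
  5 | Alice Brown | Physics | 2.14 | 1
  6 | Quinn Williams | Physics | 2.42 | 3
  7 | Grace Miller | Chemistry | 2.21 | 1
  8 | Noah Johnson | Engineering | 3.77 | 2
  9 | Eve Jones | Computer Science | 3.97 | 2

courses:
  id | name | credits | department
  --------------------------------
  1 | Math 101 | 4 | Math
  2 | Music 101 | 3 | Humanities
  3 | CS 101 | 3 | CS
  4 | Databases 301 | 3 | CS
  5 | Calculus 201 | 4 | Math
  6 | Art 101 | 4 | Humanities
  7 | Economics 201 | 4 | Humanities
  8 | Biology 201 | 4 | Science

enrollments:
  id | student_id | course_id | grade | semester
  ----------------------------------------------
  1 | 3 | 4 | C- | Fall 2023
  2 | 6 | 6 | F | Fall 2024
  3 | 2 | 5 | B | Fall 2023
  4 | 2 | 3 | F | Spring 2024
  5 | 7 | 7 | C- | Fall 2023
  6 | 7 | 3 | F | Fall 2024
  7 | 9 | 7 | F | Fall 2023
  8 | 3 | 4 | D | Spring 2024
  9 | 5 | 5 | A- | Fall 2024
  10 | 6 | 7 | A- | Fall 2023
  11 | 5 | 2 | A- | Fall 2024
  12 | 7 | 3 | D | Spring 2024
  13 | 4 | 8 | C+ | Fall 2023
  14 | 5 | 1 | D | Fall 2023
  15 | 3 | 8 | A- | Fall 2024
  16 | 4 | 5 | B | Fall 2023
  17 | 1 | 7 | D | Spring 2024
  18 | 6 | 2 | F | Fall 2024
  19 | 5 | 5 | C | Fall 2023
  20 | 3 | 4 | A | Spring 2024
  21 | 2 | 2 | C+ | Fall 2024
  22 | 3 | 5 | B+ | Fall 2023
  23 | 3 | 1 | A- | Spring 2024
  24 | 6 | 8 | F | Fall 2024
SELECT DISTINCT department FROM courses

Execution result:
department
Math
Humanities
CS
Science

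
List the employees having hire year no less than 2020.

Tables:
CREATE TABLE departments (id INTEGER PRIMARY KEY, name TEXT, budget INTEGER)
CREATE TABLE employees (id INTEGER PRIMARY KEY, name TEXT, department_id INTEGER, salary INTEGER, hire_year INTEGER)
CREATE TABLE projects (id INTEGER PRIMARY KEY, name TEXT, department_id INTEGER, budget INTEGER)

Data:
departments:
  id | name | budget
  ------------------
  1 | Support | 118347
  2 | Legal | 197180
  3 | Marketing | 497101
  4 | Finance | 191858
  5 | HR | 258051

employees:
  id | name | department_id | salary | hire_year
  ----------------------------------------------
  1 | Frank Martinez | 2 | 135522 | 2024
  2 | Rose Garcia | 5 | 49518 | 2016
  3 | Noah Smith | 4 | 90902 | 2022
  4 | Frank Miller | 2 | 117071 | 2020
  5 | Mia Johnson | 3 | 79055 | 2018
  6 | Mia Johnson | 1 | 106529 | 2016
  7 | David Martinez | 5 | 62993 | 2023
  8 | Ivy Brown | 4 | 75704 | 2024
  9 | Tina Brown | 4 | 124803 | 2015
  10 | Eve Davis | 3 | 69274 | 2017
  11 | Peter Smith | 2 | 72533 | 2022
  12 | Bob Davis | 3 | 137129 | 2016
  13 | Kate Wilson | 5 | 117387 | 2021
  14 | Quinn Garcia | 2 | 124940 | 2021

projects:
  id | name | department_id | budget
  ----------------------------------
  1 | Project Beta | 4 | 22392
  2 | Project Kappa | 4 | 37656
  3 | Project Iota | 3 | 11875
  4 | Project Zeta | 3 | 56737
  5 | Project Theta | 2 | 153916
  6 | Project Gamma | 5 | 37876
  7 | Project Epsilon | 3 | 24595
SELECT name, hire_year FROM employees WHERE hire_year >= 2020

Execution result:
name | hire_year
Frank Martinez | 2024
Noah Smith | 2022
Frank Miller | 2020
David Martinez | 2023
Ivy Brown | 2024
Peter Smith | 2022
Kate Wilson | 2021
Quinn Garcia | 2021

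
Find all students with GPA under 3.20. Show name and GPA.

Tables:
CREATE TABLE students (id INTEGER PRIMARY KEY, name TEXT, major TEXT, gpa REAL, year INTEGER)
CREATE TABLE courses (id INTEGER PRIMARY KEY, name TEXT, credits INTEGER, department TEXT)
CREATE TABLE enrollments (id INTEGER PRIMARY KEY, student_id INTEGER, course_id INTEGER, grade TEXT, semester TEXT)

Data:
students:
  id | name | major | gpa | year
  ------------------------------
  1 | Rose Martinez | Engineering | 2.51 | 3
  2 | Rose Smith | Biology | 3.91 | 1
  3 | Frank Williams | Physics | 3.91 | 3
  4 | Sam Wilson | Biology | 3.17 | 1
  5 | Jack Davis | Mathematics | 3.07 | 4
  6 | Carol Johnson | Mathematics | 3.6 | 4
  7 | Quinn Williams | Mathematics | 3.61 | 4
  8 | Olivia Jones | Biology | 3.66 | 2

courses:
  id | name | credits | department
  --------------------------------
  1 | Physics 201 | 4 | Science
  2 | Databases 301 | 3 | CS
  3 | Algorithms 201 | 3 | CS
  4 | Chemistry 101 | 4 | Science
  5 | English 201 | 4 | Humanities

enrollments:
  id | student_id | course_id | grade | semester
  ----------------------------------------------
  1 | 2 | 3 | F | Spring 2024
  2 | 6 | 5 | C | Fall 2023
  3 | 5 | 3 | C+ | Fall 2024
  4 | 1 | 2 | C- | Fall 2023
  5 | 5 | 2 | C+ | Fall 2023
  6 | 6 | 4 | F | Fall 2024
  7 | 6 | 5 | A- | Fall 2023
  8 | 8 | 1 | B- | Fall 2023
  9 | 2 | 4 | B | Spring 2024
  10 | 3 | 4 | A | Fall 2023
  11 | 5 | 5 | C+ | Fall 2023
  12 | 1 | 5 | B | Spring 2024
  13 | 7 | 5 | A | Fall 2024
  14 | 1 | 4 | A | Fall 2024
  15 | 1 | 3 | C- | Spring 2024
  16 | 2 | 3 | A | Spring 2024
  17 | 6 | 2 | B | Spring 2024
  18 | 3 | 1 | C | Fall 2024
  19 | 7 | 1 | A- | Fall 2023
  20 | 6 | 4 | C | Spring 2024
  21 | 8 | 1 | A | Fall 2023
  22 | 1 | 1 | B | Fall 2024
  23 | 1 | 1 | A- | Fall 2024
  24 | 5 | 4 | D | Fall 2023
SELECT name, gpa FROM students WHERE gpa < 3.2

Execution result:
name | gpa
Rose Martinez | 2.51
Sam Wilson | 3.17
Jack Davis | 3.07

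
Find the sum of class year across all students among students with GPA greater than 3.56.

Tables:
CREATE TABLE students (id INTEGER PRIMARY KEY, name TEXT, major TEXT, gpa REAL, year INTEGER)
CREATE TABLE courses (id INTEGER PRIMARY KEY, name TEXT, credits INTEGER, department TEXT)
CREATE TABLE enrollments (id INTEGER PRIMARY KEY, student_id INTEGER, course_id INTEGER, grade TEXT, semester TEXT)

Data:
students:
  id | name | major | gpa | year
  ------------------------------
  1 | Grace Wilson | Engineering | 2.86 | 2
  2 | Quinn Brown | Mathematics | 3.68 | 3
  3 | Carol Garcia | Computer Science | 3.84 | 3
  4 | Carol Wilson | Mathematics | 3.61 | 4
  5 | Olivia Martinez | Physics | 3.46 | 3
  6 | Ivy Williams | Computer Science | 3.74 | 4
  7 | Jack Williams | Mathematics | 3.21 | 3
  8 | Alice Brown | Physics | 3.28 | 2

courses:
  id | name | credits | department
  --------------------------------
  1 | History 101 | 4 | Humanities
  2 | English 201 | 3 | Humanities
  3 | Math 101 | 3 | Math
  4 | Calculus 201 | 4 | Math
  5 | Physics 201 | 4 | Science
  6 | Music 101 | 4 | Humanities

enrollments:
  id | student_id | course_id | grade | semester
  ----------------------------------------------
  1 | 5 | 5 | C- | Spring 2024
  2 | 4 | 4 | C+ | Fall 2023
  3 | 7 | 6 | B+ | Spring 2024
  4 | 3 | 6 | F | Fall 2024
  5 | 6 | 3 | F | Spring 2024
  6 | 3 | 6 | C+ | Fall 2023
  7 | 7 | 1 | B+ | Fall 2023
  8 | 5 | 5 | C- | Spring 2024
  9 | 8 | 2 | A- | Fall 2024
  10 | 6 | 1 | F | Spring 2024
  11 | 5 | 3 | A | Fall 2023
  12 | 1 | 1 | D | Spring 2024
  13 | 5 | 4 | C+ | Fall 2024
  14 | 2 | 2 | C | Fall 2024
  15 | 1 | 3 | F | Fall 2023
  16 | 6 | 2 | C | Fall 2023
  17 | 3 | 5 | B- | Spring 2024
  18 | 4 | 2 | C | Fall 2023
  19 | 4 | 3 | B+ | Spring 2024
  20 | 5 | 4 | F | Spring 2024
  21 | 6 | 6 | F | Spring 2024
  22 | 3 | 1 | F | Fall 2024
SELECT SUM(year) FROM students WHERE gpa > 3.56

Execution result:
14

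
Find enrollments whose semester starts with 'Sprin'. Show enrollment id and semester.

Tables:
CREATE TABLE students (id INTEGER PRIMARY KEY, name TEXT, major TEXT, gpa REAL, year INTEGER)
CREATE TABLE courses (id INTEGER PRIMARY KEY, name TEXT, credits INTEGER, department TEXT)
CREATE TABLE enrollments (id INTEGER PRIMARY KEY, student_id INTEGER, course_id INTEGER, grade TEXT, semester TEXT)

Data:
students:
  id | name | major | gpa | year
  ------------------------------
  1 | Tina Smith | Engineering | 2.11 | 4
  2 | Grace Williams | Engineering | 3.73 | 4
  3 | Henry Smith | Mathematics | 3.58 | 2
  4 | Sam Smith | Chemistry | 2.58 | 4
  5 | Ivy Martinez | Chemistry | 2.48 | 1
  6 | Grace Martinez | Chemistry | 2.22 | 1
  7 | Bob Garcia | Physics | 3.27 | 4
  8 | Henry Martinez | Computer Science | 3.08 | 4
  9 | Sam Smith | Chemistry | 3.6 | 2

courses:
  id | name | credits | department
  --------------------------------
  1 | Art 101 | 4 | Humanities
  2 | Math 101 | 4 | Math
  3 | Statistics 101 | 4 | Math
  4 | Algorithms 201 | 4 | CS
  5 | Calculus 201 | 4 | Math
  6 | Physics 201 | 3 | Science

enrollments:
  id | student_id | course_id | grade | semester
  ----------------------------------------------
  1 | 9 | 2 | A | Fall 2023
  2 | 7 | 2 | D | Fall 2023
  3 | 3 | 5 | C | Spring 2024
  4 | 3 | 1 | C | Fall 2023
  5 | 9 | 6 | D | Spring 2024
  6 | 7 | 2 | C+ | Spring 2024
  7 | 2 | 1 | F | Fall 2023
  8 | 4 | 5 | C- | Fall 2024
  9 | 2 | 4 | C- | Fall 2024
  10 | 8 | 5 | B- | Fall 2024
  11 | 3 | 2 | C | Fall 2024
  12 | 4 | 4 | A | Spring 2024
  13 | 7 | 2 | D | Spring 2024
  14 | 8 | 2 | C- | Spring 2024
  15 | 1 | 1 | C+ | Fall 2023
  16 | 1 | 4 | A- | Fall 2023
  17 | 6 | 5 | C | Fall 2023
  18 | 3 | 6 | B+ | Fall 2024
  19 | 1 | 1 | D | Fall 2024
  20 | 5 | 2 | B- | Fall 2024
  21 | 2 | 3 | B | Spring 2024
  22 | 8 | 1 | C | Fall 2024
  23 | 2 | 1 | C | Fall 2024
SELECT id, semester FROM enrollments WHERE semester LIKE 'Sprin%'

Execution result:
id | semester
3 | Spring 2024
5 | Spring 2024
6 | Spring 2024
12 | Spring 2024
13 | Spring 2024
14 | Spring 2024
21 | Spring 2024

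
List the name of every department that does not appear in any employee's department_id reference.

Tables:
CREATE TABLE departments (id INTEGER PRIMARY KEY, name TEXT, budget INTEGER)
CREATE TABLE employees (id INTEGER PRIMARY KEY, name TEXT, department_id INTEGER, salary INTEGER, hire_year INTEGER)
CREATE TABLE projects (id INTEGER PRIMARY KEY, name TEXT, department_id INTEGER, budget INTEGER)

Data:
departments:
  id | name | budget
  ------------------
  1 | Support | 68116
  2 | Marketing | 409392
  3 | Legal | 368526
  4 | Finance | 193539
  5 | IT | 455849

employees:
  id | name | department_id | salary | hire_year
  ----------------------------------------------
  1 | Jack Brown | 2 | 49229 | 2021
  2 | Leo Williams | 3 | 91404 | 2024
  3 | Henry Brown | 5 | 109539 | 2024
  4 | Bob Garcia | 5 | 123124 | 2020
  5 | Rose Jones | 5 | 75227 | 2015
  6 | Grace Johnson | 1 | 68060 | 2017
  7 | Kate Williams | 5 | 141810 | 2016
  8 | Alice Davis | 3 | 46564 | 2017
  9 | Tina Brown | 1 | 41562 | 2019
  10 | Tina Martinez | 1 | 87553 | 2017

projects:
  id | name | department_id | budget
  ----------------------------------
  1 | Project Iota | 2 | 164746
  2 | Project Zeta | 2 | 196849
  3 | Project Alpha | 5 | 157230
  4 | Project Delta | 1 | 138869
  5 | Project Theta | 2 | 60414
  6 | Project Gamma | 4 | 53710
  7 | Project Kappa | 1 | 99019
SELECT p.name FROM departments p LEFT JOIN employees c ON c.department_id = p.id WHERE c.id IS NULL

Execution result:
Finance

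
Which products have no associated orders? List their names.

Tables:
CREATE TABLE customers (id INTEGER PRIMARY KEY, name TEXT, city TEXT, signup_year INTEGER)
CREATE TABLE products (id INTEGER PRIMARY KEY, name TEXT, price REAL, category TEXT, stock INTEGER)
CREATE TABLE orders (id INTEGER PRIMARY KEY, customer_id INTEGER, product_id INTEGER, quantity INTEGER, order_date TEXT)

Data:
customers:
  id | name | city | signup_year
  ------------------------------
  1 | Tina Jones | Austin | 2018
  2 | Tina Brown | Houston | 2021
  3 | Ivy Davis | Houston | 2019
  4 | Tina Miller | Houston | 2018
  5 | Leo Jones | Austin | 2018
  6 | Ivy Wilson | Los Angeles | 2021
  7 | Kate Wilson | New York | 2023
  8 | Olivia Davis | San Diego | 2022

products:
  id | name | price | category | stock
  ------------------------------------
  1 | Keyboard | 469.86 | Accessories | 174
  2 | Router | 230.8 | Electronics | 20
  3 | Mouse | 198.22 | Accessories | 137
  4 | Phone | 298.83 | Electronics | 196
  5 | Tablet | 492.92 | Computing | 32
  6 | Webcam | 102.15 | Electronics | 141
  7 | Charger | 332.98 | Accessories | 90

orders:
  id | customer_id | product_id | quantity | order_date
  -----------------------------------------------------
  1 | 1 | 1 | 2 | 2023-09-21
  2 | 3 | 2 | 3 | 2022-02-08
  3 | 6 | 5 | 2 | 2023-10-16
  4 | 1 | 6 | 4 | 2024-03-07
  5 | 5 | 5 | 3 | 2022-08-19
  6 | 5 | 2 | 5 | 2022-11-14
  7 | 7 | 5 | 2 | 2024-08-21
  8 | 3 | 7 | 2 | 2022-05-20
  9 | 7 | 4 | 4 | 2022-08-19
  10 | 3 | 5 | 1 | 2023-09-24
SELECT p.name FROM products p LEFT JOIN orders c ON c.product_id = p.id WHERE c.id IS NULL

Execution result:
Mouse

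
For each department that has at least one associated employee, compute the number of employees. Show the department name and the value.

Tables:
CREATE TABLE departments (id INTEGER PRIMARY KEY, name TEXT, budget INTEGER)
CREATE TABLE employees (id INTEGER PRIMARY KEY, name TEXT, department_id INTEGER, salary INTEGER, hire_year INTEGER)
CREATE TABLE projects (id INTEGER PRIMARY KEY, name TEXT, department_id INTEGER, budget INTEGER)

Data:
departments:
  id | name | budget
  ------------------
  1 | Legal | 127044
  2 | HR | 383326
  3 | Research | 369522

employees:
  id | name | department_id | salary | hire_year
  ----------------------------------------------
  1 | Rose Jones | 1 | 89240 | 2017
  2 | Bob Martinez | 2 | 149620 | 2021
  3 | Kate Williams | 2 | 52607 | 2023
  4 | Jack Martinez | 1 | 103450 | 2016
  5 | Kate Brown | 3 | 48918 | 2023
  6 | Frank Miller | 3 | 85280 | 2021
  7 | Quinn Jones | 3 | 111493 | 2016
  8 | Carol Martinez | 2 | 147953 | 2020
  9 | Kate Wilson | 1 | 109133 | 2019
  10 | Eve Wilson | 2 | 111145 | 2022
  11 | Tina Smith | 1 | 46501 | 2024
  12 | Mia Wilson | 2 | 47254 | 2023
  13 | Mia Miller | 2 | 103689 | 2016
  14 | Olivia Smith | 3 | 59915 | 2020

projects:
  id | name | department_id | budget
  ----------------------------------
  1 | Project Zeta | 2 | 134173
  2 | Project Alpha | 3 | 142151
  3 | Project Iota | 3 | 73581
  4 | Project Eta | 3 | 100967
SELECT p.name, COUNT(*) AS n FROM employees c JOIN departments p ON c.department_id = p.id GROUP BY p.id, p.name

Execution result:
name | n
Legal | 4
HR | 6
Research | 4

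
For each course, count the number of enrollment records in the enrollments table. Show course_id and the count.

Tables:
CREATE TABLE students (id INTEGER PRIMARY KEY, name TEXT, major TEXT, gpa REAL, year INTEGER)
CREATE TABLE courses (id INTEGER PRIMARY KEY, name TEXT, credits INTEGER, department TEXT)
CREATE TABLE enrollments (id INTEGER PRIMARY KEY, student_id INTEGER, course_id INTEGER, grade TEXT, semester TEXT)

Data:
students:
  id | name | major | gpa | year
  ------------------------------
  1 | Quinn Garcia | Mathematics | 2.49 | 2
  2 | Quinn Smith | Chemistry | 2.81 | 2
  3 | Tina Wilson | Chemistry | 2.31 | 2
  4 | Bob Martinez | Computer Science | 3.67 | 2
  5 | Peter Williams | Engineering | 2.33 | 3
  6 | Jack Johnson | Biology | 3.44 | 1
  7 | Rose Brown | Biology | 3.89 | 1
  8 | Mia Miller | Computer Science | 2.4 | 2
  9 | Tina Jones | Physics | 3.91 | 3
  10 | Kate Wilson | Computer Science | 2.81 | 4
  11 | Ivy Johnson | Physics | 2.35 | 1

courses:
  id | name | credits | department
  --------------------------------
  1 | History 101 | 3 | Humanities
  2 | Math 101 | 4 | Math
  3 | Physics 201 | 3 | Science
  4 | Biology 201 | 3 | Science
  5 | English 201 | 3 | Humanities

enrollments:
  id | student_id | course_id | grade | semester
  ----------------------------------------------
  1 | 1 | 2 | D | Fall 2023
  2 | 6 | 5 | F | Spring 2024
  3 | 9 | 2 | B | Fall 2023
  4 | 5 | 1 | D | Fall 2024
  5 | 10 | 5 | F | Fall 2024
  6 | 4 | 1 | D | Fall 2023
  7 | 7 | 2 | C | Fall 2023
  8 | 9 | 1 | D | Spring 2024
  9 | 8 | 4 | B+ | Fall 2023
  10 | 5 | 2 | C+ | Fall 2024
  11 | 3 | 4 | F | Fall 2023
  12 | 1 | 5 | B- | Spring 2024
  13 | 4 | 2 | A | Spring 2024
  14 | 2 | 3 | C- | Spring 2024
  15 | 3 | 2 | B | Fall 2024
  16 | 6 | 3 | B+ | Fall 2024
SELECT course_id, COUNT(*) AS enrollment_count FROM enrollments GROUP BY course_id

Execution result:
course_id | enrollment_count
1 | 3
2 | 6
3 | 2
4 | 2
5 | 3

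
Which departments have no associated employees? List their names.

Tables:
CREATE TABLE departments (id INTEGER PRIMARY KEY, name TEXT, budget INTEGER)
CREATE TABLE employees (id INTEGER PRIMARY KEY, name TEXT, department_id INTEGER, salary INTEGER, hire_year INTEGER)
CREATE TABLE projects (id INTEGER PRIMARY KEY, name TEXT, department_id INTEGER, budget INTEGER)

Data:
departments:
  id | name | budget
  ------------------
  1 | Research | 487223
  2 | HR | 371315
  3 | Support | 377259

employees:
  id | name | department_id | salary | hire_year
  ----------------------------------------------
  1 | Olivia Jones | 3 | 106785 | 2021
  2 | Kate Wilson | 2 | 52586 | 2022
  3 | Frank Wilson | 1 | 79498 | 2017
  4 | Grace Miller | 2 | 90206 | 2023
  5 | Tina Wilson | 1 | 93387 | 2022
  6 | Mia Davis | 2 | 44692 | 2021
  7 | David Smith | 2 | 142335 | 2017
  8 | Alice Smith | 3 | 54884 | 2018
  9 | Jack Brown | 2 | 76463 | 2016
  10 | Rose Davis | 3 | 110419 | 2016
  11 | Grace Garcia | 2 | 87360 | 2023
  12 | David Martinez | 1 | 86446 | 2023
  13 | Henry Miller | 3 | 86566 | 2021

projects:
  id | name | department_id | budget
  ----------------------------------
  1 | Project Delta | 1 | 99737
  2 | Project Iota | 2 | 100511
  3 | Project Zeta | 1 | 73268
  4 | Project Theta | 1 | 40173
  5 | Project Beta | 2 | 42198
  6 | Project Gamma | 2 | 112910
SELECT p.name FROM departments p LEFT JOIN employees c ON c.department_id = p.id WHERE c.id IS NULL

Execution result:
(no rows)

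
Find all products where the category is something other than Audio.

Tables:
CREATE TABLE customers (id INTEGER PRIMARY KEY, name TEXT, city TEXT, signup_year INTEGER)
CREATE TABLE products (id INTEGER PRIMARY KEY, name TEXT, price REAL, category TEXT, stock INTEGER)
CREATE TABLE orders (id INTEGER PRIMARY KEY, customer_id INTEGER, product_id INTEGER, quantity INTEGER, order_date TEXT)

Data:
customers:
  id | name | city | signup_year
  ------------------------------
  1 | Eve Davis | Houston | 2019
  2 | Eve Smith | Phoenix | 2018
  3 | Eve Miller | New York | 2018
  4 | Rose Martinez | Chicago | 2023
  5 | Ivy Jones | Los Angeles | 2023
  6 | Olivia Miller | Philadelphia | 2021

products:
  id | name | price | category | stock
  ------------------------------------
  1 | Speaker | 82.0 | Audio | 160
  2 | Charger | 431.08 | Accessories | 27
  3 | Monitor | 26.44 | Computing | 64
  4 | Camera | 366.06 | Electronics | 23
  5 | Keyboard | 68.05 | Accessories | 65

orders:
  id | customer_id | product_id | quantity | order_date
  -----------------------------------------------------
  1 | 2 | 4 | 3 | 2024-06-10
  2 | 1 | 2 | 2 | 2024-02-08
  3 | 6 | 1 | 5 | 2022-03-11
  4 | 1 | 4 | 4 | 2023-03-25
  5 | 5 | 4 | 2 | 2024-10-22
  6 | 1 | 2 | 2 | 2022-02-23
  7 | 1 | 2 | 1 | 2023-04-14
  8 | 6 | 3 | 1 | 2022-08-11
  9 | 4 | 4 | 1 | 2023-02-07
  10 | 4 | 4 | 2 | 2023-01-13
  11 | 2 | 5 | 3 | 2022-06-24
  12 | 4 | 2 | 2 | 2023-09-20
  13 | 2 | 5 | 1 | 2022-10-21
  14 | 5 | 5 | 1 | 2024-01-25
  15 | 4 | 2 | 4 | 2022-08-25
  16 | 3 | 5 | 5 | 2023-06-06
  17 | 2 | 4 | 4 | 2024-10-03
SELECT name, category FROM products WHERE category <> 'Audio'

Execution result:
name | category
Charger | Accessories
Monitor | Computing
Camera | Electronics
Keyboard | Accessories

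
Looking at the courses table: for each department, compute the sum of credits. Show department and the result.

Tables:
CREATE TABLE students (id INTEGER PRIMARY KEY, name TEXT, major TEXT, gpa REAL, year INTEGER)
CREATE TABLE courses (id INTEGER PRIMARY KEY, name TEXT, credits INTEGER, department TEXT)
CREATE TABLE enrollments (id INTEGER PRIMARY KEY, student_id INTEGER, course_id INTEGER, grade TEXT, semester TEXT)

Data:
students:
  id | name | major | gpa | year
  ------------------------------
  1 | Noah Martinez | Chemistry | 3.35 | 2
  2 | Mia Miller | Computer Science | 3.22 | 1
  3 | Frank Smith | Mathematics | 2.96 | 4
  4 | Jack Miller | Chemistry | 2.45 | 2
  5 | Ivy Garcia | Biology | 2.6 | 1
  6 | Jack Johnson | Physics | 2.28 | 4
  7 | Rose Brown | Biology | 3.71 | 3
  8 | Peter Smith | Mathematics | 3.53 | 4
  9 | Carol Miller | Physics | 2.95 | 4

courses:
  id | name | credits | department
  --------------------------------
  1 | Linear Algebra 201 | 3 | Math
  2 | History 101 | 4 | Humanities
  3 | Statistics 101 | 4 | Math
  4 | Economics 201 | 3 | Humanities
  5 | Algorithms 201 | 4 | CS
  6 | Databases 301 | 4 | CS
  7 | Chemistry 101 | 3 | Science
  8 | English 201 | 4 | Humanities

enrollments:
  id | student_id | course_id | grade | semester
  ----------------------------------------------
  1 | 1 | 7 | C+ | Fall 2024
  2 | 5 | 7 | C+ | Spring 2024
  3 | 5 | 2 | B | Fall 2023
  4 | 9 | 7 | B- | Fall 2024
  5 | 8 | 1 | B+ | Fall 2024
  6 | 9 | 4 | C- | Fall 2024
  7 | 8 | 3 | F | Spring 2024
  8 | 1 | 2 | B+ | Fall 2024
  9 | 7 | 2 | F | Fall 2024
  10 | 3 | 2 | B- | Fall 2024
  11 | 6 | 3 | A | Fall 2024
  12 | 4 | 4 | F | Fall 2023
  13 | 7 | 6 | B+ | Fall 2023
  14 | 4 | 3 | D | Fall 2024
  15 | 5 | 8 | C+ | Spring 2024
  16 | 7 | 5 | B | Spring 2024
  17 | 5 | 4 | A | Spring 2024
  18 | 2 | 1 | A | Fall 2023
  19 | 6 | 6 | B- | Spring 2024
SELECT department, SUM(credits) AS sum_credits FROM courses GROUP BY department

Execution result:
department | sum_credits
CS | 8
Humanities | 11
Math | 7
Science | 3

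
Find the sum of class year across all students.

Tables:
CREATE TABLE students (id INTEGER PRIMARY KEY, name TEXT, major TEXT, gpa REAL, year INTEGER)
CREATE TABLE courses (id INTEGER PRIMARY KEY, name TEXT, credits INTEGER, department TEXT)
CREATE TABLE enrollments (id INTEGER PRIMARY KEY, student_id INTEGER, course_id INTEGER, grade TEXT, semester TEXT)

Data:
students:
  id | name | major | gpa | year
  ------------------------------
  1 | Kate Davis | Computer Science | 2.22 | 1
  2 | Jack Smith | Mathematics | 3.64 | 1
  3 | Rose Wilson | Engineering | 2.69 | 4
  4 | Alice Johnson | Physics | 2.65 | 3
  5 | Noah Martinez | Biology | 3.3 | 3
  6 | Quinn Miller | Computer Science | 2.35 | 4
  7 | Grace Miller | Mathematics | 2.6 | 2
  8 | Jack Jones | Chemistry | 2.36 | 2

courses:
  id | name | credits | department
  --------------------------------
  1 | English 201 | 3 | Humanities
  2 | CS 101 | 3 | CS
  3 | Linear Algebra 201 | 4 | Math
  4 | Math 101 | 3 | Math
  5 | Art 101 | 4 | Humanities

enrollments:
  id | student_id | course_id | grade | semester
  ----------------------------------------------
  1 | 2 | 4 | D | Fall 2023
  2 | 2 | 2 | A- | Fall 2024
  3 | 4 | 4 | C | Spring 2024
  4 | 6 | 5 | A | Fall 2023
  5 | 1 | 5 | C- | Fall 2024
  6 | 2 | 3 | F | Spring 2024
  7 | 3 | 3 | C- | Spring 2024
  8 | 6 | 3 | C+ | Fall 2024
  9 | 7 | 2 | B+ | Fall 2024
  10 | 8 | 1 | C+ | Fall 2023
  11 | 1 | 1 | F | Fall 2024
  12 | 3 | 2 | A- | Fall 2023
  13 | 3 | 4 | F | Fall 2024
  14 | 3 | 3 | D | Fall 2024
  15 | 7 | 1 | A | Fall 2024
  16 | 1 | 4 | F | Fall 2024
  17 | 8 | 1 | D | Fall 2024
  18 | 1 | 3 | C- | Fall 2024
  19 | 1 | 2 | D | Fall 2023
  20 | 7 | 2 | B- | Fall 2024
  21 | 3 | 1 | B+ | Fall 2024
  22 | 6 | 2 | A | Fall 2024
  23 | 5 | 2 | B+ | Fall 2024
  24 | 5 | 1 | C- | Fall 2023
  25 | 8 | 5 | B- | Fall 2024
SELECT SUM(year) FROM students

Execution result:
20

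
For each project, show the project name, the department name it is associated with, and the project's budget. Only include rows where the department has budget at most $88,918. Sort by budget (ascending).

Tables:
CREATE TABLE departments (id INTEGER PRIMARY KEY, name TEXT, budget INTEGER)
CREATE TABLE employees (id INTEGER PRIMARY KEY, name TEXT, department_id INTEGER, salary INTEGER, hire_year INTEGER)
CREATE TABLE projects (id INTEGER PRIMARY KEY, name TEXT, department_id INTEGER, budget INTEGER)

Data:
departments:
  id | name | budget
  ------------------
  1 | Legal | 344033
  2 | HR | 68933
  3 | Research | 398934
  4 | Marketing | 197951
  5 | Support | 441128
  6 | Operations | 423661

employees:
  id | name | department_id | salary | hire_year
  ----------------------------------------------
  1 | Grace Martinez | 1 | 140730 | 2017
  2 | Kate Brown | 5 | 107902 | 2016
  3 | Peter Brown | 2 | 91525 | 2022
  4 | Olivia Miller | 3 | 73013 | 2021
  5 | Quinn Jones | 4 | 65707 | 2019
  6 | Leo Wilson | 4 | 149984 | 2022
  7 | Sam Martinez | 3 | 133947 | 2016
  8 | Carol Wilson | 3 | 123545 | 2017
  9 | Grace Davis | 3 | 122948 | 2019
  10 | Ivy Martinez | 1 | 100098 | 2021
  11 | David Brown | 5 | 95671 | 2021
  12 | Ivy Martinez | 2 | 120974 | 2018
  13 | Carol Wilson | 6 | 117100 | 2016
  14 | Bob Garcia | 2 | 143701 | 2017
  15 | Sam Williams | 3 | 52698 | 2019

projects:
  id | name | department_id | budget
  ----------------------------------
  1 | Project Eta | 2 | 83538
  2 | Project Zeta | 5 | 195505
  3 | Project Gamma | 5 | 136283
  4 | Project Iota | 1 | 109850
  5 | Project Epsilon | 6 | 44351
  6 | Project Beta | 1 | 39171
SELECT c.name, p.name AS department, c.budget FROM projects c JOIN departments p ON c.department_id = p.id WHERE p.budget <= 88918 ORDER BY c.budget ASC

Execution result:
name | department | budget
Project Eta | HR | 83538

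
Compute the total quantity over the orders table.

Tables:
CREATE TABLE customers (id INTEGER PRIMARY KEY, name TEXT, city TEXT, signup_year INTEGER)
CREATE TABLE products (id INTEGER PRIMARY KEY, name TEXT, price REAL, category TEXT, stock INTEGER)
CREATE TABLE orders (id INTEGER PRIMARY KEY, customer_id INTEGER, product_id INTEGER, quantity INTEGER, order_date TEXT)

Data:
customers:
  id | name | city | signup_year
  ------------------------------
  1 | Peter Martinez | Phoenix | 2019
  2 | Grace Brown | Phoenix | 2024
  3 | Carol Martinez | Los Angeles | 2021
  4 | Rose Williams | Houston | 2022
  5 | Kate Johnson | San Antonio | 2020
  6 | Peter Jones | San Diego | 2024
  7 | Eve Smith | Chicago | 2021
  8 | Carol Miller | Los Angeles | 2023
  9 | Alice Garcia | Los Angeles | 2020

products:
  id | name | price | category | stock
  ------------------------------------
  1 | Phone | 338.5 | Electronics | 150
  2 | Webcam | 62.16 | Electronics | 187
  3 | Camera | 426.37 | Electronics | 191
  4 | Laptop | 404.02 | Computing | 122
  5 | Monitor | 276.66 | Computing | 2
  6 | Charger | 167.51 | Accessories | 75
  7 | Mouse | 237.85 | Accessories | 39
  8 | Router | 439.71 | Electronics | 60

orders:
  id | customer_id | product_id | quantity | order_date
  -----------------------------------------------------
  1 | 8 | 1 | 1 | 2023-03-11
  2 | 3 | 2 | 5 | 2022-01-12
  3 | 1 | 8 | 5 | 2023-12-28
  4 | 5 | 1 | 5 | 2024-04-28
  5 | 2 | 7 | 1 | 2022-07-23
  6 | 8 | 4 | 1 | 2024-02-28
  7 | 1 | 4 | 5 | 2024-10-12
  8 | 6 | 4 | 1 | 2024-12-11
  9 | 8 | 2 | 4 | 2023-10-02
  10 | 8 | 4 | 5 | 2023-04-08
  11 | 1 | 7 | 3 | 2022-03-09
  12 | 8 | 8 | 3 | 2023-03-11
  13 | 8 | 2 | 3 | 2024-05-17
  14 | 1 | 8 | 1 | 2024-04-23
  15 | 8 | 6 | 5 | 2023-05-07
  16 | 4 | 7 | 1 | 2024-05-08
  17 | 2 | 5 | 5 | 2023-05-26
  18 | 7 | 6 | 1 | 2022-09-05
SELECT SUM(quantity) FROM orders

Execution result:
55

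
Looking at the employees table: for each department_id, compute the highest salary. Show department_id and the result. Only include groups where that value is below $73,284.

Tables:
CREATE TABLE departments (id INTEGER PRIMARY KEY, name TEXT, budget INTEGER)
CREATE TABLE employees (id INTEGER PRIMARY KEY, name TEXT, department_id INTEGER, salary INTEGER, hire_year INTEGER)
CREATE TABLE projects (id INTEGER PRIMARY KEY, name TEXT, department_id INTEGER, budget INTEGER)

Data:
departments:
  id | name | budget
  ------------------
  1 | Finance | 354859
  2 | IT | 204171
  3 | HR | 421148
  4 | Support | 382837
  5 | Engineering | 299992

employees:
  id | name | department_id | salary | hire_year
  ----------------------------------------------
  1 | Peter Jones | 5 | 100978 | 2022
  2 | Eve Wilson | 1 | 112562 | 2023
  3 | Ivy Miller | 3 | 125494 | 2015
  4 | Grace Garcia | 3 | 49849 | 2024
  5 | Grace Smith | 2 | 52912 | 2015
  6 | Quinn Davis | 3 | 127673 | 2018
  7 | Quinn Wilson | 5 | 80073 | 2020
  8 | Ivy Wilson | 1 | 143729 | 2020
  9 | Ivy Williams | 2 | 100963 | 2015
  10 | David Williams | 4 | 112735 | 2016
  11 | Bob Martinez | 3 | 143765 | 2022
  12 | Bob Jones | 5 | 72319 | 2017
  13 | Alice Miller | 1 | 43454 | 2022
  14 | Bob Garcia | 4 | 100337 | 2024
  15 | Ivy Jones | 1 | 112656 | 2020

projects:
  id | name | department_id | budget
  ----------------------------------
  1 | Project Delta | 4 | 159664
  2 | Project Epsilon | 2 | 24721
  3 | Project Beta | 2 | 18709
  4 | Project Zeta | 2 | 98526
SELECT department_id, MAX(salary) AS max_salary FROM employees GROUP BY department_id HAVING MAX(salary) < 73284

Execution result:
(no rows)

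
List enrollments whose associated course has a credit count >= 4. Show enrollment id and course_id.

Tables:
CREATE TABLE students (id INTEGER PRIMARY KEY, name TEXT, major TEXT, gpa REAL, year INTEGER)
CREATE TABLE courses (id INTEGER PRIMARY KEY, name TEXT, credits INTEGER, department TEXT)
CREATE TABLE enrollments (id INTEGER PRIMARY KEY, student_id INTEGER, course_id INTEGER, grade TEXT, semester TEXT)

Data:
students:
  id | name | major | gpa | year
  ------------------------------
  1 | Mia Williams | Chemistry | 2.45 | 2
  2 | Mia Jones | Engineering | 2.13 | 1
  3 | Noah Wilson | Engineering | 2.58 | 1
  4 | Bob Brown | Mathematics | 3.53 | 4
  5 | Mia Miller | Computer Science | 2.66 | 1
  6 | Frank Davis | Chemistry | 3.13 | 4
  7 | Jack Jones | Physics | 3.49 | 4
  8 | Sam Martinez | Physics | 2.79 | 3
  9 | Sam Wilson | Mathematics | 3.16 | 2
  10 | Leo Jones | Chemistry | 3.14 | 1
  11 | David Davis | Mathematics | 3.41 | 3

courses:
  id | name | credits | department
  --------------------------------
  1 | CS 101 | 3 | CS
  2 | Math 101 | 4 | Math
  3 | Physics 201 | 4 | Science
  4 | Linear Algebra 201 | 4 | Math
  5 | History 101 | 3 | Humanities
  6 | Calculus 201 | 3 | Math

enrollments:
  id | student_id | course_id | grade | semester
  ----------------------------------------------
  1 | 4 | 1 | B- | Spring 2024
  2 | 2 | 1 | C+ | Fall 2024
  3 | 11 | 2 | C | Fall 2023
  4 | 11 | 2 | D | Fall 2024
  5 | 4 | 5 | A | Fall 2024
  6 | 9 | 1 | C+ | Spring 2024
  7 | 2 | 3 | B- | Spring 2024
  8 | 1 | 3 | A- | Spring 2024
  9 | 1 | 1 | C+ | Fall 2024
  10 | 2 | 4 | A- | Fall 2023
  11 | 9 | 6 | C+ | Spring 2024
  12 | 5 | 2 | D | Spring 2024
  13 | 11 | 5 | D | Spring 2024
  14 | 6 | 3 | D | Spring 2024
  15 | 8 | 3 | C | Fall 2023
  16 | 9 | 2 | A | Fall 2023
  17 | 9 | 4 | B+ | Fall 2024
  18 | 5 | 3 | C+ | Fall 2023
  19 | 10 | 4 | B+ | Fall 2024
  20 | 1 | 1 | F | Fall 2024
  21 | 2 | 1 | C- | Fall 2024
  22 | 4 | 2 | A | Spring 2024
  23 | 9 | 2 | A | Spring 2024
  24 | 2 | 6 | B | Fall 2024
SELECT id, course_id FROM enrollments WHERE course_id IN (SELECT id FROM courses WHERE credits >= 4)

Execution result:
id | course_id
3 | 2
4 | 2
7 | 3
8 | 3
10 | 4
12 | 2
14 | 3
15 | 3
16 | 2
17 | 4
18 | 3
19 | 4
22 | 2
23 | 2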